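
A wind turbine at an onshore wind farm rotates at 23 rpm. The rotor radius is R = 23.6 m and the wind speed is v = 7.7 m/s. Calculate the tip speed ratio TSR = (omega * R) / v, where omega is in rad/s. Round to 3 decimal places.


Convert rotational speed to rad/s:
  omega = 23 * 2 * pi / 60 = 2.4086 rad/s
Compute tip speed:
  v_tip = omega * R = 2.4086 * 23.6 = 56.842 m/s
Tip speed ratio:
  TSR = v_tip / v_wind = 56.842 / 7.7 = 7.382

7.382


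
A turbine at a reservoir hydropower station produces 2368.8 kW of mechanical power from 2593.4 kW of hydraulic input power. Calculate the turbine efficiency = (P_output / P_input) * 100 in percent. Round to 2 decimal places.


Turbine efficiency = (output power / input power) * 100
eta = (2368.8 / 2593.4) * 100
eta = 91.34%

91.34


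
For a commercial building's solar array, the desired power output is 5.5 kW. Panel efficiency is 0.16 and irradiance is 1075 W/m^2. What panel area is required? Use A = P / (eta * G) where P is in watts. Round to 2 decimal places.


Convert target power to watts: P = 5.5 * 1000 = 5500.0 W
Compute denominator: eta * G = 0.16 * 1075 = 172.0
Required area A = P / (eta * G) = 5500.0 / 172.0
A = 31.98 m^2

31.98


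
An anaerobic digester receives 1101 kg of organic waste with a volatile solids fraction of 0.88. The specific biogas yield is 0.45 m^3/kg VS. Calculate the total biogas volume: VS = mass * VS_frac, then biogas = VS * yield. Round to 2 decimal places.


Compute volatile solids:
  VS = mass * VS_fraction = 1101 * 0.88 = 968.88 kg
Calculate biogas volume:
  Biogas = VS * specific_yield = 968.88 * 0.45
  Biogas = 436.00 m^3

436.00


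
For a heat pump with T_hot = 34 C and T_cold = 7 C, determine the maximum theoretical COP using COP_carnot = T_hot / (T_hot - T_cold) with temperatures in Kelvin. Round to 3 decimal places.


Convert to Kelvin:
  T_hot = 34 + 273.15 = 307.15 K
  T_cold = 7 + 273.15 = 280.15 K
Apply Carnot COP formula:
  COP = T_hot_K / (T_hot_K - T_cold_K) = 307.15 / 27.0
  COP = 11.376

11.376


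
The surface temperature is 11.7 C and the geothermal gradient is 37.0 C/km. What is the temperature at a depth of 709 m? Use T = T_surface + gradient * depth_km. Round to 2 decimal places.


Convert depth to km: 709 / 1000 = 0.709 km
Temperature increase = gradient * depth_km = 37.0 * 0.709 = 26.23 C
Temperature at depth = T_surface + delta_T = 11.7 + 26.23
T = 37.93 C

37.93


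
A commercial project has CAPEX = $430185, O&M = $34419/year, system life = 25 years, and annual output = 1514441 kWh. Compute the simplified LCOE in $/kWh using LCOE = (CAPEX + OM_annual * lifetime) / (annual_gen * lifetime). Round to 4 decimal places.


Total cost = CAPEX + OM * lifetime = 430185 + 34419 * 25 = 430185 + 860475 = 1290660
Total generation = annual * lifetime = 1514441 * 25 = 37861025 kWh
LCOE = 1290660 / 37861025
LCOE = 0.0341 $/kWh

0.0341


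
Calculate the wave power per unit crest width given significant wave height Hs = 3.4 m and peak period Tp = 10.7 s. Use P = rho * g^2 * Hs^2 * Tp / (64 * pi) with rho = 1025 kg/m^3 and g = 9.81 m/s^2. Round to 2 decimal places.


Apply wave power formula:
  g^2 = 9.81^2 = 96.2361
  Hs^2 = 3.4^2 = 11.56
  Numerator = rho * g^2 * Hs^2 * Tp = 1025 * 96.2361 * 11.56 * 10.7 = 12201226.57
  Denominator = 64 * pi = 201.0619
  P = 12201226.57 / 201.0619 = 60683.92 W/m

60683.92


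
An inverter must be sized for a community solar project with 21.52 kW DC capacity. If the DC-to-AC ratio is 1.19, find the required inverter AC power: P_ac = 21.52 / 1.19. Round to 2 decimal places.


The inverter AC capacity is determined by the DC/AC ratio.
Given: P_dc = 21.52 kW, DC/AC ratio = 1.19
P_ac = P_dc / ratio = 21.52 / 1.19
P_ac = 18.08 kW

18.08


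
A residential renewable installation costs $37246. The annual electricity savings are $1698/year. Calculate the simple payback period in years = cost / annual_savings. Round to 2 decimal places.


Simple payback period = initial cost / annual savings
Payback = 37246 / 1698
Payback = 21.94 years

21.94


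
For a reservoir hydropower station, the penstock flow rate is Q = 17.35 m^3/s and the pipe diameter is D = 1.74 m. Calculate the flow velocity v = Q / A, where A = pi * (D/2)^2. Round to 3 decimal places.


Compute pipe cross-sectional area:
  A = pi * (D/2)^2 = pi * (1.74/2)^2 = 2.3779 m^2
Calculate velocity:
  v = Q / A = 17.35 / 2.3779
  v = 7.296 m/s

7.296


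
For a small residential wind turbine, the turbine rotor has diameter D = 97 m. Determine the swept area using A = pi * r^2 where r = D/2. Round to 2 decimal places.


Compute the rotor radius:
  r = D / 2 = 97 / 2 = 48.5 m
Calculate swept area:
  A = pi * r^2 = pi * 48.5^2
  A = 7389.81 m^2

7389.81


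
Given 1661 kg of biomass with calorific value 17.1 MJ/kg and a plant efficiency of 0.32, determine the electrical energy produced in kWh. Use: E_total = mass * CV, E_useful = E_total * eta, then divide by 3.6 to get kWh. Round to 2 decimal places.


Total energy = mass * CV = 1661 * 17.1 = 28403.1 MJ
Useful energy = total * eta = 28403.1 * 0.32 = 9088.99 MJ
Convert to kWh: 9088.99 / 3.6
Useful energy = 2524.72 kWh

2524.72


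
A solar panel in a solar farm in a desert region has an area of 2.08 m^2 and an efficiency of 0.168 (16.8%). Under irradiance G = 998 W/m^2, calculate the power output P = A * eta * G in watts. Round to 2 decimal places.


Use the solar power formula P = A * eta * G.
Given: A = 2.08 m^2, eta = 0.168, G = 998 W/m^2
P = 2.08 * 0.168 * 998
P = 348.74 W

348.74


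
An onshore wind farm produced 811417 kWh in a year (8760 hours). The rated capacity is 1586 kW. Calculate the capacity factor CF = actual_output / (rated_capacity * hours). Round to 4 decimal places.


Capacity factor = actual output / maximum possible output
Maximum possible = rated * hours = 1586 * 8760 = 13893360 kWh
CF = 811417 / 13893360
CF = 0.0584

0.0584


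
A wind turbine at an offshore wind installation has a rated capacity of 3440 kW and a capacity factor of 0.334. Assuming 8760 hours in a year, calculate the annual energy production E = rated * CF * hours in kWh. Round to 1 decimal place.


Annual energy = rated_kW * capacity_factor * hours_per_year
Given: P_rated = 3440 kW, CF = 0.334, hours = 8760
E = 3440 * 0.334 * 8760
E = 10064889.6 kWh

10064889.6


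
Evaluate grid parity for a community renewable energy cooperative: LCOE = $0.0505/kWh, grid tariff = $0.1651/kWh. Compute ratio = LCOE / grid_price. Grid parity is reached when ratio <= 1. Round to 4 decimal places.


Compare LCOE to grid price:
  LCOE = $0.0505/kWh, Grid price = $0.1651/kWh
  Ratio = LCOE / grid_price = 0.0505 / 0.1651 = 0.3059
  Grid parity achieved (ratio <= 1)? yes

0.3059


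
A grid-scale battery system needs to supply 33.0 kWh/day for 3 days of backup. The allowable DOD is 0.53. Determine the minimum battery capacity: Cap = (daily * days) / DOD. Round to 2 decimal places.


Total energy needed = daily * days = 33.0 * 3 = 99.0 kWh
Account for depth of discharge:
  Cap = total_energy / DOD = 99.0 / 0.53
  Cap = 186.79 kWh

186.79


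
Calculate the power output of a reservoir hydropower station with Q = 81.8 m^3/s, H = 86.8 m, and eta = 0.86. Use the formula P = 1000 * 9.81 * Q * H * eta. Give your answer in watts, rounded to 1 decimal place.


Apply the hydropower formula P = rho * g * Q * H * eta
rho * g = 1000 * 9.81 = 9810.0
P = 9810.0 * 81.8 * 86.8 * 0.86
P = 59901884.8 W

59901884.8


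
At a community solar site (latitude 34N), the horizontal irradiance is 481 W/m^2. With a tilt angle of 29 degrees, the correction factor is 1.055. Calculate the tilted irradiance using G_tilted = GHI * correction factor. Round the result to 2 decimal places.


Identify the given values:
  GHI = 481 W/m^2, tilt correction factor = 1.055
Apply the formula G_tilted = GHI * factor:
  G_tilted = 481 * 1.055
  G_tilted = 507.46 W/m^2

507.46


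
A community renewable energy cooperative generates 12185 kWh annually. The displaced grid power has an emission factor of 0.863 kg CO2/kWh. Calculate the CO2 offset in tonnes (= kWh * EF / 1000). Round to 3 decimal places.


CO2 offset in kg = generation * emission_factor
CO2 offset = 12185 * 0.863 = 10515.66 kg
Convert to tonnes:
  CO2 offset = 10515.66 / 1000 = 10.516 tonnes

10.516


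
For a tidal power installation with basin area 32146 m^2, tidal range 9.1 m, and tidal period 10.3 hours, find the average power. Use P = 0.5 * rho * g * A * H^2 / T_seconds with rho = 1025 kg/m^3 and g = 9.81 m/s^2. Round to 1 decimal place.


Convert period to seconds: T = 10.3 * 3600 = 37080.0 s
H^2 = 9.1^2 = 82.81
P = 0.5 * rho * g * A * H^2 / T
P = 0.5 * 1025 * 9.81 * 32146 * 82.81 / 37080.0
P = 360938.2 W

360938.2


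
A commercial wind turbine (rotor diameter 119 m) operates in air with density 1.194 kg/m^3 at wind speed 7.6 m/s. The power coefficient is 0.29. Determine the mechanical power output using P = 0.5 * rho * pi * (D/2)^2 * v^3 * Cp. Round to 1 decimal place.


Step 1 -- Compute swept area:
  A = pi * (D/2)^2 = pi * (119/2)^2 = 11122.02 m^2
Step 2 -- Apply wind power equation:
  P = 0.5 * rho * A * v^3 * Cp
  v^3 = 7.6^3 = 438.976
  P = 0.5 * 1.194 * 11122.02 * 438.976 * 0.29
  P = 845272.8 W

845272.8


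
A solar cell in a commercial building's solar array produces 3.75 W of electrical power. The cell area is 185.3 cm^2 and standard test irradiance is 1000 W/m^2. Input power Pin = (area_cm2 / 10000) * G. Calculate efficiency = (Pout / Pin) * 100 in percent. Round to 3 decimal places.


First compute the input power:
  Pin = area_cm2 / 10000 * G = 185.3 / 10000 * 1000 = 18.53 W
Then compute efficiency:
  Efficiency = (Pout / Pin) * 100 = (3.75 / 18.53) * 100
  Efficiency = 20.237%

20.237


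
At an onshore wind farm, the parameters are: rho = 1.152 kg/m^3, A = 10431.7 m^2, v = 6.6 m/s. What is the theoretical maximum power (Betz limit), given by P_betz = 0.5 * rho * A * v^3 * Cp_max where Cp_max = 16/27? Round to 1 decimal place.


The Betz coefficient Cp_max = 16/27 = 0.5926
v^3 = 6.6^3 = 287.496
P_betz = 0.5 * rho * A * v^3 * Cp_max
P_betz = 0.5 * 1.152 * 10431.7 * 287.496 * 0.5926
P_betz = 1023683.3 W

1023683.3


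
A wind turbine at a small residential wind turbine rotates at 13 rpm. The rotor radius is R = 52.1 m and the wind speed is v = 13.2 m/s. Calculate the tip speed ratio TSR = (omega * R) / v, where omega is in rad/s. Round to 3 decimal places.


Convert rotational speed to rad/s:
  omega = 13 * 2 * pi / 60 = 1.3614 rad/s
Compute tip speed:
  v_tip = omega * R = 1.3614 * 52.1 = 70.927 m/s
Tip speed ratio:
  TSR = v_tip / v_wind = 70.927 / 13.2 = 5.373

5.373


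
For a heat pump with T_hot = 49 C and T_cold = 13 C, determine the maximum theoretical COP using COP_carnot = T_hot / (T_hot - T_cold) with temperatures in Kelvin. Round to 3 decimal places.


Convert to Kelvin:
  T_hot = 49 + 273.15 = 322.15 K
  T_cold = 13 + 273.15 = 286.15 K
Apply Carnot COP formula:
  COP = T_hot_K / (T_hot_K - T_cold_K) = 322.15 / 36.0
  COP = 8.949

8.949


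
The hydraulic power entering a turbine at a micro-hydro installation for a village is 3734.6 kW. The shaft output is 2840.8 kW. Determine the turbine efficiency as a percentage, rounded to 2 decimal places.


Turbine efficiency = (output power / input power) * 100
eta = (2840.8 / 3734.6) * 100
eta = 76.07%

76.07


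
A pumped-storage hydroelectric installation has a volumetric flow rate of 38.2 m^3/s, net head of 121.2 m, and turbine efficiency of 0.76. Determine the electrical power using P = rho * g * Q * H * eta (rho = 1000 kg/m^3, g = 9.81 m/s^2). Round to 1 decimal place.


Apply the hydropower formula P = rho * g * Q * H * eta
rho * g = 1000 * 9.81 = 9810.0
P = 9810.0 * 38.2 * 121.2 * 0.76
P = 34518235.1 W

34518235.1


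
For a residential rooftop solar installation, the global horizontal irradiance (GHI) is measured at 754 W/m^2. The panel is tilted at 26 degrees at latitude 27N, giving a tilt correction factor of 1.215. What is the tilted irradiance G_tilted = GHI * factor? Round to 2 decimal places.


Identify the given values:
  GHI = 754 W/m^2, tilt correction factor = 1.215
Apply the formula G_tilted = GHI * factor:
  G_tilted = 754 * 1.215
  G_tilted = 916.11 W/m^2

916.11


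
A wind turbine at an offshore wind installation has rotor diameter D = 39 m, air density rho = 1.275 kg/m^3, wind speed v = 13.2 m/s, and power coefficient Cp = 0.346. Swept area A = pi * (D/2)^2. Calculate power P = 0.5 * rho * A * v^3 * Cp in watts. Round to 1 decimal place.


Step 1 -- Compute swept area:
  A = pi * (D/2)^2 = pi * (39/2)^2 = 1194.59 m^2
Step 2 -- Apply wind power equation:
  P = 0.5 * rho * A * v^3 * Cp
  v^3 = 13.2^3 = 2299.968
  P = 0.5 * 1.275 * 1194.59 * 2299.968 * 0.346
  P = 606034.3 W

606034.3


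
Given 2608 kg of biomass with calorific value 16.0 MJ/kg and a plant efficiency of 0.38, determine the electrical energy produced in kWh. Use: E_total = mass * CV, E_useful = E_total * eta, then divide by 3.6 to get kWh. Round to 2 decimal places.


Total energy = mass * CV = 2608 * 16.0 = 41728.0 MJ
Useful energy = total * eta = 41728.0 * 0.38 = 15856.64 MJ
Convert to kWh: 15856.64 / 3.6
Useful energy = 4404.62 kWh

4404.62


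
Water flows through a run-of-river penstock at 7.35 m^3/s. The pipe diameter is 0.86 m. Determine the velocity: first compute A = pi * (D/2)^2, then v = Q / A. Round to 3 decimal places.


Compute pipe cross-sectional area:
  A = pi * (D/2)^2 = pi * (0.86/2)^2 = 0.5809 m^2
Calculate velocity:
  v = Q / A = 7.35 / 0.5809
  v = 12.653 m/s

12.653


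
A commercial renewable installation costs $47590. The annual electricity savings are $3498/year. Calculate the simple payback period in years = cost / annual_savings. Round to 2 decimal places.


Simple payback period = initial cost / annual savings
Payback = 47590 / 3498
Payback = 13.60 years

13.60


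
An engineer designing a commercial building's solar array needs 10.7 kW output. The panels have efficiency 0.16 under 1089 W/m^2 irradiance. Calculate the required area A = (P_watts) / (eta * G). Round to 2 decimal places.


Convert target power to watts: P = 10.7 * 1000 = 10700.0 W
Compute denominator: eta * G = 0.16 * 1089 = 174.24
Required area A = P / (eta * G) = 10700.0 / 174.24
A = 61.41 m^2

61.41


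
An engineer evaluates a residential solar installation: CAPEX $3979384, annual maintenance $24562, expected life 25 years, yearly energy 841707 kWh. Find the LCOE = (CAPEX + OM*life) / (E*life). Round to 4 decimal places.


Total cost = CAPEX + OM * lifetime = 3979384 + 24562 * 25 = 3979384 + 614050 = 4593434
Total generation = annual * lifetime = 841707 * 25 = 21042675 kWh
LCOE = 4593434 / 21042675
LCOE = 0.2183 $/kWh

0.2183


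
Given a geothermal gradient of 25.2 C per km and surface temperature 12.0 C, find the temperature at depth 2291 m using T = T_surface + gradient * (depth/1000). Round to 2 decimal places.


Convert depth to km: 2291 / 1000 = 2.291 km
Temperature increase = gradient * depth_km = 25.2 * 2.291 = 57.73 C
Temperature at depth = T_surface + delta_T = 12.0 + 57.73
T = 69.73 C

69.73


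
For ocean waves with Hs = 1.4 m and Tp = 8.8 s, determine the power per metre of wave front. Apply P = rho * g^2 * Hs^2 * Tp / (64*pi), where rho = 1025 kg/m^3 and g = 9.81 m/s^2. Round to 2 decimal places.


Apply wave power formula:
  g^2 = 9.81^2 = 96.2361
  Hs^2 = 1.4^2 = 1.96
  Numerator = rho * g^2 * Hs^2 * Tp = 1025 * 96.2361 * 1.96 * 8.8 = 1701377.26
  Denominator = 64 * pi = 201.0619
  P = 1701377.26 / 201.0619 = 8461.96 W/m

8461.96


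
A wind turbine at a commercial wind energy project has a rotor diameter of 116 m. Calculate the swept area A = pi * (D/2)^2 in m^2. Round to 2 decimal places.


Compute the rotor radius:
  r = D / 2 = 116 / 2 = 58.0 m
Calculate swept area:
  A = pi * r^2 = pi * 58.0^2
  A = 10568.32 m^2

10568.32


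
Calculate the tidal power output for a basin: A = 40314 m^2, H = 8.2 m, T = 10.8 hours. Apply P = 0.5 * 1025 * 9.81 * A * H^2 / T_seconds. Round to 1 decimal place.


Convert period to seconds: T = 10.8 * 3600 = 38880.0 s
H^2 = 8.2^2 = 67.24
P = 0.5 * rho * g * A * H^2 / T
P = 0.5 * 1025 * 9.81 * 40314 * 67.24 / 38880.0
P = 350526.0 W

350526.0


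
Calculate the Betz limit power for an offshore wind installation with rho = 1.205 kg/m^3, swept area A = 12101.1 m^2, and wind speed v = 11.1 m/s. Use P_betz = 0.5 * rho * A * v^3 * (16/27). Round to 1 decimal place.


The Betz coefficient Cp_max = 16/27 = 0.5926
v^3 = 11.1^3 = 1367.631
P_betz = 0.5 * rho * A * v^3 * Cp_max
P_betz = 0.5 * 1.205 * 12101.1 * 1367.631 * 0.5926
P_betz = 5908905.7 W

5908905.7


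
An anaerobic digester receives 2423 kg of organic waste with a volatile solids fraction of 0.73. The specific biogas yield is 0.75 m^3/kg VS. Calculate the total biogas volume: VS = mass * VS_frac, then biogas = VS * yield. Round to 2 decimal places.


Compute volatile solids:
  VS = mass * VS_fraction = 2423 * 0.73 = 1768.79 kg
Calculate biogas volume:
  Biogas = VS * specific_yield = 1768.79 * 0.75
  Biogas = 1326.59 m^3

1326.59


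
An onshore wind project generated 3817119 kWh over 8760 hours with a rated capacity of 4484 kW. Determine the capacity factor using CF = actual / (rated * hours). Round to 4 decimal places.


Capacity factor = actual output / maximum possible output
Maximum possible = rated * hours = 4484 * 8760 = 39279840 kWh
CF = 3817119 / 39279840
CF = 0.0972

0.0972


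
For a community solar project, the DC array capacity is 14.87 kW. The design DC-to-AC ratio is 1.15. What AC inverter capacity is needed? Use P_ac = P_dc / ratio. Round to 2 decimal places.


The inverter AC capacity is determined by the DC/AC ratio.
Given: P_dc = 14.87 kW, DC/AC ratio = 1.15
P_ac = P_dc / ratio = 14.87 / 1.15
P_ac = 12.93 kW

12.93


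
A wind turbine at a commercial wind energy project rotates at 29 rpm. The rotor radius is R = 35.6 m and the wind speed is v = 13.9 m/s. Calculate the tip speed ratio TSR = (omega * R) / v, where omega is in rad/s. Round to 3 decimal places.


Convert rotational speed to rad/s:
  omega = 29 * 2 * pi / 60 = 3.0369 rad/s
Compute tip speed:
  v_tip = omega * R = 3.0369 * 35.6 = 108.113 m/s
Tip speed ratio:
  TSR = v_tip / v_wind = 108.113 / 13.9 = 7.778

7.778


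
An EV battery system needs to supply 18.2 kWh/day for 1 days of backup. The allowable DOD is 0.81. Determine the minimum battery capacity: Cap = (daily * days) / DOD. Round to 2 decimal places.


Total energy needed = daily * days = 18.2 * 1 = 18.2 kWh
Account for depth of discharge:
  Cap = total_energy / DOD = 18.2 / 0.81
  Cap = 22.47 kWh

22.47


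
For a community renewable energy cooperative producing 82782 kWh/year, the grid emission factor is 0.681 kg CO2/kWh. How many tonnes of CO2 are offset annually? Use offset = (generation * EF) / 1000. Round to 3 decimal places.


CO2 offset in kg = generation * emission_factor
CO2 offset = 82782 * 0.681 = 56374.54 kg
Convert to tonnes:
  CO2 offset = 56374.54 / 1000 = 56.375 tonnes

56.375


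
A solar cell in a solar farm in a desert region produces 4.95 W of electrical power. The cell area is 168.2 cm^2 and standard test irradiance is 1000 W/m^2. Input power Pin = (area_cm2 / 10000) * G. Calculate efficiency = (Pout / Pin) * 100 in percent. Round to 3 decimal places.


First compute the input power:
  Pin = area_cm2 / 10000 * G = 168.2 / 10000 * 1000 = 16.82 W
Then compute efficiency:
  Efficiency = (Pout / Pin) * 100 = (4.95 / 16.82) * 100
  Efficiency = 29.429%

29.429


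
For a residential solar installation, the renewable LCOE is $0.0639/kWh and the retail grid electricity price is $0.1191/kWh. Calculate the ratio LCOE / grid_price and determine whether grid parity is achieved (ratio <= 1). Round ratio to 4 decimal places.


Compare LCOE to grid price:
  LCOE = $0.0639/kWh, Grid price = $0.1191/kWh
  Ratio = LCOE / grid_price = 0.0639 / 0.1191 = 0.5365
  Grid parity achieved (ratio <= 1)? yes

0.5365


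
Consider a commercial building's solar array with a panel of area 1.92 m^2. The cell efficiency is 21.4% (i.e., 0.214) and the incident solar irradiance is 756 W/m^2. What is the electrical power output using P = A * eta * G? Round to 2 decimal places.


Use the solar power formula P = A * eta * G.
Given: A = 1.92 m^2, eta = 0.214, G = 756 W/m^2
P = 1.92 * 0.214 * 756
P = 310.63 W

310.63


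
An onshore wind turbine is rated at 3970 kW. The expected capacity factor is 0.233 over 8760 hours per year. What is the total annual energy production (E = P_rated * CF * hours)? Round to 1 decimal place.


Annual energy = rated_kW * capacity_factor * hours_per_year
Given: P_rated = 3970 kW, CF = 0.233, hours = 8760
E = 3970 * 0.233 * 8760
E = 8103087.6 kWh

8103087.6


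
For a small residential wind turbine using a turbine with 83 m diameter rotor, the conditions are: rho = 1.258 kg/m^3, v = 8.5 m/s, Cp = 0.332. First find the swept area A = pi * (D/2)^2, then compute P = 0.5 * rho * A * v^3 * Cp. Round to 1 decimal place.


Step 1 -- Compute swept area:
  A = pi * (D/2)^2 = pi * (83/2)^2 = 5410.61 m^2
Step 2 -- Apply wind power equation:
  P = 0.5 * rho * A * v^3 * Cp
  v^3 = 8.5^3 = 614.125
  P = 0.5 * 1.258 * 5410.61 * 614.125 * 0.332
  P = 693891.5 W

693891.5


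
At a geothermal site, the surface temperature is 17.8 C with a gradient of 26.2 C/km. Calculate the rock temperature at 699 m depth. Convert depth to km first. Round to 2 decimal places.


Convert depth to km: 699 / 1000 = 0.699 km
Temperature increase = gradient * depth_km = 26.2 * 0.699 = 18.31 C
Temperature at depth = T_surface + delta_T = 17.8 + 18.31
T = 36.11 C

36.11


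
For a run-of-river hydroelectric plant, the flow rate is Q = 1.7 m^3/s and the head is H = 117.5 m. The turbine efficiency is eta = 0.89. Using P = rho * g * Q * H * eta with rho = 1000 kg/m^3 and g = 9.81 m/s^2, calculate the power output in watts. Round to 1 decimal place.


Apply the hydropower formula P = rho * g * Q * H * eta
rho * g = 1000 * 9.81 = 9810.0
P = 9810.0 * 1.7 * 117.5 * 0.89
P = 1743997.3 W

1743997.3


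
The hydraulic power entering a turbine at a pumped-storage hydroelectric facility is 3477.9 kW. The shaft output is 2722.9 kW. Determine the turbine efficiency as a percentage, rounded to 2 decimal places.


Turbine efficiency = (output power / input power) * 100
eta = (2722.9 / 3477.9) * 100
eta = 78.29%

78.29


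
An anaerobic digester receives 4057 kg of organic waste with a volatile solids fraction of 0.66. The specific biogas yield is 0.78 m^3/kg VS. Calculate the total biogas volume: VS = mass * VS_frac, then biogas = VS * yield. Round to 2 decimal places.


Compute volatile solids:
  VS = mass * VS_fraction = 4057 * 0.66 = 2677.62 kg
Calculate biogas volume:
  Biogas = VS * specific_yield = 2677.62 * 0.78
  Biogas = 2088.54 m^3

2088.54


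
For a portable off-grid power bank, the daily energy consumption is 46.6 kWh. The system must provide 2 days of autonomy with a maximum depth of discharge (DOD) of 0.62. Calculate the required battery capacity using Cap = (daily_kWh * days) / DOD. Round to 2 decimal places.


Total energy needed = daily * days = 46.6 * 2 = 93.2 kWh
Account for depth of discharge:
  Cap = total_energy / DOD = 93.2 / 0.62
  Cap = 150.32 kWh

150.32


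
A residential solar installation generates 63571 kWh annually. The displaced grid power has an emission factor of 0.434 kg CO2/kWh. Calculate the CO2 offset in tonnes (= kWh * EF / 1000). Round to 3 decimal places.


CO2 offset in kg = generation * emission_factor
CO2 offset = 63571 * 0.434 = 27589.81 kg
Convert to tonnes:
  CO2 offset = 27589.81 / 1000 = 27.590 tonnes

27.590


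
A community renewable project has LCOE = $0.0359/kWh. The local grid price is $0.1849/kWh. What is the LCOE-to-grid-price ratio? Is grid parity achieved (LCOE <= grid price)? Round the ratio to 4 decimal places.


Compare LCOE to grid price:
  LCOE = $0.0359/kWh, Grid price = $0.1849/kWh
  Ratio = LCOE / grid_price = 0.0359 / 0.1849 = 0.1942
  Grid parity achieved (ratio <= 1)? yes

0.1942


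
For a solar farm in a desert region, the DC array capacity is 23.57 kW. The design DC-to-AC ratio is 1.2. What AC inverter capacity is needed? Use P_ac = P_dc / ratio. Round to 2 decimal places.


The inverter AC capacity is determined by the DC/AC ratio.
Given: P_dc = 23.57 kW, DC/AC ratio = 1.2
P_ac = P_dc / ratio = 23.57 / 1.2
P_ac = 19.64 kW

19.64


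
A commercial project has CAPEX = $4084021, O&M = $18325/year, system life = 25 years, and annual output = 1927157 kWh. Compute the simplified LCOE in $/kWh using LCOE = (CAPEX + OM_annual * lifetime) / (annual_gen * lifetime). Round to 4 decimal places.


Total cost = CAPEX + OM * lifetime = 4084021 + 18325 * 25 = 4084021 + 458125 = 4542146
Total generation = annual * lifetime = 1927157 * 25 = 48178925 kWh
LCOE = 4542146 / 48178925
LCOE = 0.0943 $/kWh

0.0943


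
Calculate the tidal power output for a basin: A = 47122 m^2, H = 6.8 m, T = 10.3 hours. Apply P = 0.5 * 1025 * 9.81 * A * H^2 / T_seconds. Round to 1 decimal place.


Convert period to seconds: T = 10.3 * 3600 = 37080.0 s
H^2 = 6.8^2 = 46.24
P = 0.5 * rho * g * A * H^2 / T
P = 0.5 * 1025 * 9.81 * 47122 * 46.24 / 37080.0
P = 295436.9 W

295436.9


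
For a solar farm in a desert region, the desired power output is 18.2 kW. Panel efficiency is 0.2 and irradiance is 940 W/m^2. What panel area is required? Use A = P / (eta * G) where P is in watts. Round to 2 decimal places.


Convert target power to watts: P = 18.2 * 1000 = 18200.0 W
Compute denominator: eta * G = 0.2 * 940 = 188.0
Required area A = P / (eta * G) = 18200.0 / 188.0
A = 96.81 m^2

96.81


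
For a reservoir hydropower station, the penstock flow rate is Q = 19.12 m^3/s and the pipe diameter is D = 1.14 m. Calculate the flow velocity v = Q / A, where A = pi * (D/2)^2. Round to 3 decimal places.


Compute pipe cross-sectional area:
  A = pi * (D/2)^2 = pi * (1.14/2)^2 = 1.0207 m^2
Calculate velocity:
  v = Q / A = 19.12 / 1.0207
  v = 18.732 m/s

18.732


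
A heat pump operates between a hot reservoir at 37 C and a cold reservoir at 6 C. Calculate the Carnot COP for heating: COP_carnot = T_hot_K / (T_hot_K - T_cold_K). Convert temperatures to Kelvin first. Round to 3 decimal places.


Convert to Kelvin:
  T_hot = 37 + 273.15 = 310.15 K
  T_cold = 6 + 273.15 = 279.15 K
Apply Carnot COP formula:
  COP = T_hot_K / (T_hot_K - T_cold_K) = 310.15 / 31.0
  COP = 10.005

10.005


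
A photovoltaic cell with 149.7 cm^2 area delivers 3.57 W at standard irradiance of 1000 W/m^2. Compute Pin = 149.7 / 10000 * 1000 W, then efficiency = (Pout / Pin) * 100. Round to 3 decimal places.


First compute the input power:
  Pin = area_cm2 / 10000 * G = 149.7 / 10000 * 1000 = 14.97 W
Then compute efficiency:
  Efficiency = (Pout / Pin) * 100 = (3.57 / 14.97) * 100
  Efficiency = 23.848%

23.848


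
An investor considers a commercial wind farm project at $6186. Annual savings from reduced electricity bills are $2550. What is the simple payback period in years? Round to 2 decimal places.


Simple payback period = initial cost / annual savings
Payback = 6186 / 2550
Payback = 2.43 years

2.43


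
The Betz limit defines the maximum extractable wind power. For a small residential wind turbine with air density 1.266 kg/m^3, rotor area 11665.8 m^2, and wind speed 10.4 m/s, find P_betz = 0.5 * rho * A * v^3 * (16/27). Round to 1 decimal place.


The Betz coefficient Cp_max = 16/27 = 0.5926
v^3 = 10.4^3 = 1124.864
P_betz = 0.5 * rho * A * v^3 * Cp_max
P_betz = 0.5 * 1.266 * 11665.8 * 1124.864 * 0.5926
P_betz = 4922372.5 W

4922372.5


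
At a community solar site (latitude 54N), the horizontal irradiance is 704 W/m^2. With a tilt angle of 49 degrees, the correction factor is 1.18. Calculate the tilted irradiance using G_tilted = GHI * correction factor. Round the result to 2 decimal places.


Identify the given values:
  GHI = 704 W/m^2, tilt correction factor = 1.18
Apply the formula G_tilted = GHI * factor:
  G_tilted = 704 * 1.18
  G_tilted = 830.72 W/m^2

830.72


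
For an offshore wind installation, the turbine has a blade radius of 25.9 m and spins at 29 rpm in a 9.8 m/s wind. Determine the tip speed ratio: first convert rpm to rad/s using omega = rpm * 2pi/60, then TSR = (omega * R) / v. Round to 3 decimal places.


Convert rotational speed to rad/s:
  omega = 29 * 2 * pi / 60 = 3.0369 rad/s
Compute tip speed:
  v_tip = omega * R = 3.0369 * 25.9 = 78.655 m/s
Tip speed ratio:
  TSR = v_tip / v_wind = 78.655 / 9.8 = 8.026

8.026


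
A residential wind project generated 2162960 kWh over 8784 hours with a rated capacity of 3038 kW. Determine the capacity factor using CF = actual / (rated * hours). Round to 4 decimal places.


Capacity factor = actual output / maximum possible output
Maximum possible = rated * hours = 3038 * 8784 = 26685792 kWh
CF = 2162960 / 26685792
CF = 0.0811

0.0811


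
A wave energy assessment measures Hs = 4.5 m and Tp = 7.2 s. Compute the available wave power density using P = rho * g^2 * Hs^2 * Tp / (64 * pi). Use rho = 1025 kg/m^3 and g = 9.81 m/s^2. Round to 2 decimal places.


Apply wave power formula:
  g^2 = 9.81^2 = 96.2361
  Hs^2 = 4.5^2 = 20.25
  Numerator = rho * g^2 * Hs^2 * Tp = 1025 * 96.2361 * 20.25 * 7.2 = 14382003.96
  Denominator = 64 * pi = 201.0619
  P = 14382003.96 / 201.0619 = 71530.22 W/m

71530.22


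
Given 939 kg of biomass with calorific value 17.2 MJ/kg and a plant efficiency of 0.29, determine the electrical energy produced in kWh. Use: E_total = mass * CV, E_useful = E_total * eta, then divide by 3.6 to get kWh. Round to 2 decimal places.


Total energy = mass * CV = 939 * 17.2 = 16150.8 MJ
Useful energy = total * eta = 16150.8 * 0.29 = 4683.73 MJ
Convert to kWh: 4683.73 / 3.6
Useful energy = 1301.04 kWh

1301.04


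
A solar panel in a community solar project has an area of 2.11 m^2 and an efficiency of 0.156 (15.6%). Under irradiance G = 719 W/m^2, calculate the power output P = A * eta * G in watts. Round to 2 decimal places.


Use the solar power formula P = A * eta * G.
Given: A = 2.11 m^2, eta = 0.156, G = 719 W/m^2
P = 2.11 * 0.156 * 719
P = 236.67 W

236.67


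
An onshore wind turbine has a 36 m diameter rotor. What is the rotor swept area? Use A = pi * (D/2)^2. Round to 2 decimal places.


Compute the rotor radius:
  r = D / 2 = 36 / 2 = 18.0 m
Calculate swept area:
  A = pi * r^2 = pi * 18.0^2
  A = 1017.88 m^2

1017.88


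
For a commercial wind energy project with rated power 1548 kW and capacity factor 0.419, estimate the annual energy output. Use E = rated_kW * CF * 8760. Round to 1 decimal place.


Annual energy = rated_kW * capacity_factor * hours_per_year
Given: P_rated = 1548 kW, CF = 0.419, hours = 8760
E = 1548 * 0.419 * 8760
E = 5681841.1 kWh

5681841.1


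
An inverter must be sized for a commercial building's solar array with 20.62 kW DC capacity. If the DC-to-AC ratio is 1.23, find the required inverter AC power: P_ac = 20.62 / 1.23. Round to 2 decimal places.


The inverter AC capacity is determined by the DC/AC ratio.
Given: P_dc = 20.62 kW, DC/AC ratio = 1.23
P_ac = P_dc / ratio = 20.62 / 1.23
P_ac = 16.76 kW

16.76


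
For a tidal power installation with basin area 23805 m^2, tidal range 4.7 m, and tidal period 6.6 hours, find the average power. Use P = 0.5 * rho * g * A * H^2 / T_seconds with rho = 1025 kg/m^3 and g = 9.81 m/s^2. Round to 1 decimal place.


Convert period to seconds: T = 6.6 * 3600 = 23760.0 s
H^2 = 4.7^2 = 22.09
P = 0.5 * rho * g * A * H^2 / T
P = 0.5 * 1025 * 9.81 * 23805 * 22.09 / 23760.0
P = 111270.6 W

111270.6


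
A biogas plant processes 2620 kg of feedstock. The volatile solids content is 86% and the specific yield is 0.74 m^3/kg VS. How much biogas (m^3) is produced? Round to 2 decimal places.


Compute volatile solids:
  VS = mass * VS_fraction = 2620 * 0.86 = 2253.2 kg
Calculate biogas volume:
  Biogas = VS * specific_yield = 2253.2 * 0.74
  Biogas = 1667.37 m^3

1667.37


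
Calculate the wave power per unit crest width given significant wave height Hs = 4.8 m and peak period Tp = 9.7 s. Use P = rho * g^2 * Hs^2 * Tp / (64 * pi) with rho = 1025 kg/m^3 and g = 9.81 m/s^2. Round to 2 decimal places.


Apply wave power formula:
  g^2 = 9.81^2 = 96.2361
  Hs^2 = 4.8^2 = 23.04
  Numerator = rho * g^2 * Hs^2 * Tp = 1025 * 96.2361 * 23.04 * 9.7 = 22045303.85
  Denominator = 64 * pi = 201.0619
  P = 22045303.85 / 201.0619 = 109644.35 W/m

109644.35


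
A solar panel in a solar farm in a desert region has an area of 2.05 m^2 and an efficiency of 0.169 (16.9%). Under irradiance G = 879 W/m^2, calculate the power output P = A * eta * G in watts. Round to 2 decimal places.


Use the solar power formula P = A * eta * G.
Given: A = 2.05 m^2, eta = 0.169, G = 879 W/m^2
P = 2.05 * 0.169 * 879
P = 304.53 W

304.53


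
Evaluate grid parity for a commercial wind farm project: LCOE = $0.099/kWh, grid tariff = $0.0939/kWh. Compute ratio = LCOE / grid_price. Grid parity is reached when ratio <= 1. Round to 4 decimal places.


Compare LCOE to grid price:
  LCOE = $0.099/kWh, Grid price = $0.0939/kWh
  Ratio = LCOE / grid_price = 0.099 / 0.0939 = 1.0543
  Grid parity achieved (ratio <= 1)? no

1.0543


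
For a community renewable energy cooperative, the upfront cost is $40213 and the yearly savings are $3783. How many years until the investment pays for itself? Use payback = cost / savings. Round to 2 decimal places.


Simple payback period = initial cost / annual savings
Payback = 40213 / 3783
Payback = 10.63 years

10.63


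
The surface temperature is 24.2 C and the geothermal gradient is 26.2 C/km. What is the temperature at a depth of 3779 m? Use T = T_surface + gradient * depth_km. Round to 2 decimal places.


Convert depth to km: 3779 / 1000 = 3.779 km
Temperature increase = gradient * depth_km = 26.2 * 3.779 = 99.01 C
Temperature at depth = T_surface + delta_T = 24.2 + 99.01
T = 123.21 C

123.21


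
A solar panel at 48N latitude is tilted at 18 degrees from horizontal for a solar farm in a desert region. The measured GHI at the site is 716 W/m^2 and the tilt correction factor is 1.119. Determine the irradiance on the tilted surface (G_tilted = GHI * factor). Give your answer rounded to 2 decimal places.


Identify the given values:
  GHI = 716 W/m^2, tilt correction factor = 1.119
Apply the formula G_tilted = GHI * factor:
  G_tilted = 716 * 1.119
  G_tilted = 801.20 W/m^2

801.20


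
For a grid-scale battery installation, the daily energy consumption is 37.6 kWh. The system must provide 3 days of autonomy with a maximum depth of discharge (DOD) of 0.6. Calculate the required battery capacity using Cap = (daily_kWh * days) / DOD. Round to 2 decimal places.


Total energy needed = daily * days = 37.6 * 3 = 112.8 kWh
Account for depth of discharge:
  Cap = total_energy / DOD = 112.8 / 0.6
  Cap = 188.00 kWh

188.00


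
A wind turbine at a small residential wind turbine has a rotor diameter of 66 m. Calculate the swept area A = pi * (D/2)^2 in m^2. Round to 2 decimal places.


Compute the rotor radius:
  r = D / 2 = 66 / 2 = 33.0 m
Calculate swept area:
  A = pi * r^2 = pi * 33.0^2
  A = 3421.19 m^2

3421.19


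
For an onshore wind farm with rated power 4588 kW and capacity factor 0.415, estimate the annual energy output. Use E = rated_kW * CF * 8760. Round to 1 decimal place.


Annual energy = rated_kW * capacity_factor * hours_per_year
Given: P_rated = 4588 kW, CF = 0.415, hours = 8760
E = 4588 * 0.415 * 8760
E = 16679215.2 kWh

16679215.2


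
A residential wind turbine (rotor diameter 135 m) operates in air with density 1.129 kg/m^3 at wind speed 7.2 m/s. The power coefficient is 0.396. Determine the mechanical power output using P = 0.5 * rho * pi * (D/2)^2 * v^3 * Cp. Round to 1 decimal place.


Step 1 -- Compute swept area:
  A = pi * (D/2)^2 = pi * (135/2)^2 = 14313.88 m^2
Step 2 -- Apply wind power equation:
  P = 0.5 * rho * A * v^3 * Cp
  v^3 = 7.2^3 = 373.248
  P = 0.5 * 1.129 * 14313.88 * 373.248 * 0.396
  P = 1194301.7 W

1194301.7


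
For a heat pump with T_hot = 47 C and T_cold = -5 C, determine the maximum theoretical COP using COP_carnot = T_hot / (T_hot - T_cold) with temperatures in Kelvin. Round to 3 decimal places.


Convert to Kelvin:
  T_hot = 47 + 273.15 = 320.15 K
  T_cold = -5 + 273.15 = 268.15 K
Apply Carnot COP formula:
  COP = T_hot_K / (T_hot_K - T_cold_K) = 320.15 / 52.0
  COP = 6.157

6.157


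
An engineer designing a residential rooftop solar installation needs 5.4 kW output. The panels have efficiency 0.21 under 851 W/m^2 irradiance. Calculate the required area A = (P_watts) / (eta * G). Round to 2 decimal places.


Convert target power to watts: P = 5.4 * 1000 = 5400.0 W
Compute denominator: eta * G = 0.21 * 851 = 178.71
Required area A = P / (eta * G) = 5400.0 / 178.71
A = 30.22 m^2

30.22


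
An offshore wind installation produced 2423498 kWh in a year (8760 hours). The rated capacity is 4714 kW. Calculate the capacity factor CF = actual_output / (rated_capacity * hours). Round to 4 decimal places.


Capacity factor = actual output / maximum possible output
Maximum possible = rated * hours = 4714 * 8760 = 41294640 kWh
CF = 2423498 / 41294640
CF = 0.0587

0.0587


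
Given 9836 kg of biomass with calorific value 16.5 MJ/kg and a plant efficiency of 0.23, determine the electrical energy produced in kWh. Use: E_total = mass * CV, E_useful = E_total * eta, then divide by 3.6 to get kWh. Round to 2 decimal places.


Total energy = mass * CV = 9836 * 16.5 = 162294.0 MJ
Useful energy = total * eta = 162294.0 * 0.23 = 37327.62 MJ
Convert to kWh: 37327.62 / 3.6
Useful energy = 10368.78 kWh

10368.78


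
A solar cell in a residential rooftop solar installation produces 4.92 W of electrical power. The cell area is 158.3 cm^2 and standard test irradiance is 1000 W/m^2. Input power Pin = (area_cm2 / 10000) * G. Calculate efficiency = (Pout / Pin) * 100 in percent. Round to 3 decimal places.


First compute the input power:
  Pin = area_cm2 / 10000 * G = 158.3 / 10000 * 1000 = 15.83 W
Then compute efficiency:
  Efficiency = (Pout / Pin) * 100 = (4.92 / 15.83) * 100
  Efficiency = 31.080%

31.080


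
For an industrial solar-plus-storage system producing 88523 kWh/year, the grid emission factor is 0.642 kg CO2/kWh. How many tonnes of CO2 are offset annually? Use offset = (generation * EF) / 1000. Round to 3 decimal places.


CO2 offset in kg = generation * emission_factor
CO2 offset = 88523 * 0.642 = 56831.77 kg
Convert to tonnes:
  CO2 offset = 56831.77 / 1000 = 56.832 tonnes

56.832


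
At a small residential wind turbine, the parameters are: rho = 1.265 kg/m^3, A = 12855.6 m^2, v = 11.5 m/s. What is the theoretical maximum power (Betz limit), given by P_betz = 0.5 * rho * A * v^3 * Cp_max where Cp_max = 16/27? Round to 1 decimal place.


The Betz coefficient Cp_max = 16/27 = 0.5926
v^3 = 11.5^3 = 1520.875
P_betz = 0.5 * rho * A * v^3 * Cp_max
P_betz = 0.5 * 1.265 * 12855.6 * 1520.875 * 0.5926
P_betz = 7328289.5 W

7328289.5


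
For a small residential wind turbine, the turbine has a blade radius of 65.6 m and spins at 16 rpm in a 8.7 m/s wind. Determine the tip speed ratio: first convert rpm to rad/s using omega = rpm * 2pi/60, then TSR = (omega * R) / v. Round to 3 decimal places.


Convert rotational speed to rad/s:
  omega = 16 * 2 * pi / 60 = 1.6755 rad/s
Compute tip speed:
  v_tip = omega * R = 1.6755 * 65.6 = 109.914 m/s
Tip speed ratio:
  TSR = v_tip / v_wind = 109.914 / 8.7 = 12.634

12.634


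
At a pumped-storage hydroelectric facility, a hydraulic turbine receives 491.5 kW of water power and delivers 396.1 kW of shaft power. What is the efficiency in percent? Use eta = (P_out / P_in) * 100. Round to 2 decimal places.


Turbine efficiency = (output power / input power) * 100
eta = (396.1 / 491.5) * 100
eta = 80.59%

80.59


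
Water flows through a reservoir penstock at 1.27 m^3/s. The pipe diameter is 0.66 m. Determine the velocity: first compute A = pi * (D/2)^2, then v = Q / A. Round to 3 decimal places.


Compute pipe cross-sectional area:
  A = pi * (D/2)^2 = pi * (0.66/2)^2 = 0.3421 m^2
Calculate velocity:
  v = Q / A = 1.27 / 0.3421
  v = 3.712 m/s

3.712
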